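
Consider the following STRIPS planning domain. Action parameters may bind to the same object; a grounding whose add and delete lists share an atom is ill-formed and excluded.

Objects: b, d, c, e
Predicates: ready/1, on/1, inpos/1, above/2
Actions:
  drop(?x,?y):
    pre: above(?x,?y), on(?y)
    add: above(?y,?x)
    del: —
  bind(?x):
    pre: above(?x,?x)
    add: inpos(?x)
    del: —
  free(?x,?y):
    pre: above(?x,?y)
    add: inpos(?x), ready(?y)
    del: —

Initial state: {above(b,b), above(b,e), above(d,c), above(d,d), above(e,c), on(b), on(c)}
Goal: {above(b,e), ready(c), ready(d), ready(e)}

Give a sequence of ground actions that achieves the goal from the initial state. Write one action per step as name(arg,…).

free(b,e); free(d,d); free(d,c)

1. free(b,e)  →  {above(b,b), above(b,e), above(d,c), above(d,d), above(e,c), inpos(b), on(b), on(c), ready(e)}
2. free(d,d)  →  {above(b,b), above(b,e), above(d,c), above(d,d), above(e,c), inpos(b), inpos(d), on(b), on(c), ready(d), ready(e)}
3. free(d,c)  →  {above(b,b), above(b,e), above(d,c), above(d,d), above(e,c), inpos(b), inpos(d), on(b), on(c), ready(c), ready(d), ready(e)}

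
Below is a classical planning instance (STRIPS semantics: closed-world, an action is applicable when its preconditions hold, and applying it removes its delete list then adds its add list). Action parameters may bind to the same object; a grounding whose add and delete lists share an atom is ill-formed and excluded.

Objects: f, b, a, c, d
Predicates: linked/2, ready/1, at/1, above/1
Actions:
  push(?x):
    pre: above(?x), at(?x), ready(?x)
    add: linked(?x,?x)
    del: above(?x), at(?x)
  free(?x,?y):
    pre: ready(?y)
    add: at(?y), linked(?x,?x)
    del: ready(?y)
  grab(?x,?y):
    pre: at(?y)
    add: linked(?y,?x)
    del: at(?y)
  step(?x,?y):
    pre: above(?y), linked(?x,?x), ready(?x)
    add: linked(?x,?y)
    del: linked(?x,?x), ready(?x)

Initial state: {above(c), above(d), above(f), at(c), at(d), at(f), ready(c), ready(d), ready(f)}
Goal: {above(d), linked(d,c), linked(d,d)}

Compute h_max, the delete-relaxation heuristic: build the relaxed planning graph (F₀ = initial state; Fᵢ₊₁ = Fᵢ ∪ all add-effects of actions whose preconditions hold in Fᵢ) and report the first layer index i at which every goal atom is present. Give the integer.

1

F0 = init (9 atoms)
F1 = F0 ∪ {linked(a,a), linked(b,b), linked(c,a), linked(c,b), linked(c,c), linked(c,d), linked(c,f), linked(d,a), linked(d,b), linked(d,c), linked(d,d), linked(d,f), linked(f,a), linked(f,b), linked(f,c), linked(f,d), linked(f,f)}  (26 atoms)
goal ⊆ F1  ⇒  h_max = 1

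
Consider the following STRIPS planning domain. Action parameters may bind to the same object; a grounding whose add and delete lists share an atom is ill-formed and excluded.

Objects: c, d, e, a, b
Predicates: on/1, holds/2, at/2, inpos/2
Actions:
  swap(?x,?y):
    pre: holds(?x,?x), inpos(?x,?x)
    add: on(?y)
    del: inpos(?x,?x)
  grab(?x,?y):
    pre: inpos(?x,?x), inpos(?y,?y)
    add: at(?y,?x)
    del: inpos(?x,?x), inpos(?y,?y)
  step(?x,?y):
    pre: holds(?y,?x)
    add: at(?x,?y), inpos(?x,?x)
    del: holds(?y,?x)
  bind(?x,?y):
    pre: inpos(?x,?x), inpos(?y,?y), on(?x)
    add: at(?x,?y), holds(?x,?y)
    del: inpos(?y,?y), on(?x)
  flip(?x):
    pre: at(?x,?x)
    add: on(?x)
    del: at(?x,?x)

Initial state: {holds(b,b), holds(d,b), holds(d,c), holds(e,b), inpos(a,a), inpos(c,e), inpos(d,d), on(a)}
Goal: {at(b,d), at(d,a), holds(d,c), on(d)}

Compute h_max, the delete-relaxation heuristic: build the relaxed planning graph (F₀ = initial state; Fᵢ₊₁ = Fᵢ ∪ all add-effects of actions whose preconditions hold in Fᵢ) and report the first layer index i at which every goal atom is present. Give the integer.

2

F0 = init (8 atoms)
F1 = F0 ∪ {at(a,a), at(a,d), at(b,b), at(b,d), at(b,e), at(c,d), at(d,a), at(d,d), holds(a,a), holds(a,d), inpos(b,b), inpos(c,c)}  (20 atoms)
F2 = F1 ∪ {at(a,b), at(a,c), at(b,a), at(b,c), at(c,a), at(c,b), at(c,c), at(d,b), at(d,c), holds(a,b), holds(a,c), on(b), on(c), on(d), on(e)}  (35 atoms)
goal ⊆ F2  ⇒  h_max = 2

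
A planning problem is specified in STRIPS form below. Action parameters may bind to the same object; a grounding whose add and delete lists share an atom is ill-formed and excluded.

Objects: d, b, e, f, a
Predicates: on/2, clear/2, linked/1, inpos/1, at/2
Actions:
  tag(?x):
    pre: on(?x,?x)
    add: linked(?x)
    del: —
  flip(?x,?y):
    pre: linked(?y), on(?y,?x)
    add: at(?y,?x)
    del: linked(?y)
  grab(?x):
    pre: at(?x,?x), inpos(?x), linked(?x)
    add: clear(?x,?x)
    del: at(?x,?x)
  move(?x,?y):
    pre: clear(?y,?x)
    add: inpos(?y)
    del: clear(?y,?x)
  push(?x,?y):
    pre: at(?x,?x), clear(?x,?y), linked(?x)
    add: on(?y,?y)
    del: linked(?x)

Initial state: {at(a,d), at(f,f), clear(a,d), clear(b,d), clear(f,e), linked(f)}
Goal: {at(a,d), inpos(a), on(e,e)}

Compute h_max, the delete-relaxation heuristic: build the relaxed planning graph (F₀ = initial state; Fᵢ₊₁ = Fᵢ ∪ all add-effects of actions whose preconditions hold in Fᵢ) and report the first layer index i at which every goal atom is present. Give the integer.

F0 = init (6 atoms)
F1 = F0 ∪ {inpos(a), inpos(b), inpos(f), on(e,e)}  (10 atoms)
goal ⊆ F1  ⇒  h_max = 1

1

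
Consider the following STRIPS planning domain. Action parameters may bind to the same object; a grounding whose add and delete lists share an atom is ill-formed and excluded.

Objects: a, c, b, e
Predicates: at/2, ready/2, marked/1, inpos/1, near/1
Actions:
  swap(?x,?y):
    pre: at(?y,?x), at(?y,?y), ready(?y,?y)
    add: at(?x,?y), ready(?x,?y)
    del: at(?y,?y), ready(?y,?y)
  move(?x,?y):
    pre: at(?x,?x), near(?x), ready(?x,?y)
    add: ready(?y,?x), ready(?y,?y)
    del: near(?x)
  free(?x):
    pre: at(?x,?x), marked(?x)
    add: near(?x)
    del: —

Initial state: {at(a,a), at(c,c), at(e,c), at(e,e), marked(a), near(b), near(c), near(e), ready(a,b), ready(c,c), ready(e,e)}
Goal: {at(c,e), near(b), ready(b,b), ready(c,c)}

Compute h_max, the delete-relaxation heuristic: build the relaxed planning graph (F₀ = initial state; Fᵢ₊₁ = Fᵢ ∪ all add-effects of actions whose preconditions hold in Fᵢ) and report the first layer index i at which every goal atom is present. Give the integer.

F0 = init (11 atoms)
F1 = F0 ∪ {at(c,e), near(a), ready(c,e)}  (14 atoms)
F2 = F1 ∪ {ready(b,a), ready(b,b), ready(e,c)}  (17 atoms)
goal ⊆ F2  ⇒  h_max = 2

2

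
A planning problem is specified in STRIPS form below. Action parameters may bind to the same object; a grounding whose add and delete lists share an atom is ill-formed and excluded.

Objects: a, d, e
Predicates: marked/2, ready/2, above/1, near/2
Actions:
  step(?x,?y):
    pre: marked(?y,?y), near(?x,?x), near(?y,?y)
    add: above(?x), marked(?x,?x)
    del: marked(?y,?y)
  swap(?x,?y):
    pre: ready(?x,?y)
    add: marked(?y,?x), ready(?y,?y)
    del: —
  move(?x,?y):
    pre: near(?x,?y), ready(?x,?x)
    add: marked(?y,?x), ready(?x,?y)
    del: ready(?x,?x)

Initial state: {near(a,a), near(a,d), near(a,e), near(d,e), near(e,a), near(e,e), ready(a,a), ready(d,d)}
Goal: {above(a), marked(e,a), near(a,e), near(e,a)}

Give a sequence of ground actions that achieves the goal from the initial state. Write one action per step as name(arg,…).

1. swap(a,a)  →  {marked(a,a), near(a,a), near(a,d), near(a,e), near(d,e), near(e,a), near(e,e), ready(a,a), ready(d,d)}
2. step(e,a)  →  {above(e), marked(e,e), near(a,a), near(a,d), near(a,e), near(d,e), near(e,a), near(e,e), ready(a,a), ready(d,d)}
3. step(a,e)  →  {above(a), above(e), marked(a,a), near(a,a), near(a,d), near(a,e), near(d,e), near(e,a), near(e,e), ready(a,a), ready(d,d)}
4. move(a,e)  →  {above(a), above(e), marked(a,a), marked(e,a), near(a,a), near(a,d), near(a,e), near(d,e), near(e,a), near(e,e), ready(a,e), ready(d,d)}

swap(a,a); step(e,a); step(a,e); move(a,e)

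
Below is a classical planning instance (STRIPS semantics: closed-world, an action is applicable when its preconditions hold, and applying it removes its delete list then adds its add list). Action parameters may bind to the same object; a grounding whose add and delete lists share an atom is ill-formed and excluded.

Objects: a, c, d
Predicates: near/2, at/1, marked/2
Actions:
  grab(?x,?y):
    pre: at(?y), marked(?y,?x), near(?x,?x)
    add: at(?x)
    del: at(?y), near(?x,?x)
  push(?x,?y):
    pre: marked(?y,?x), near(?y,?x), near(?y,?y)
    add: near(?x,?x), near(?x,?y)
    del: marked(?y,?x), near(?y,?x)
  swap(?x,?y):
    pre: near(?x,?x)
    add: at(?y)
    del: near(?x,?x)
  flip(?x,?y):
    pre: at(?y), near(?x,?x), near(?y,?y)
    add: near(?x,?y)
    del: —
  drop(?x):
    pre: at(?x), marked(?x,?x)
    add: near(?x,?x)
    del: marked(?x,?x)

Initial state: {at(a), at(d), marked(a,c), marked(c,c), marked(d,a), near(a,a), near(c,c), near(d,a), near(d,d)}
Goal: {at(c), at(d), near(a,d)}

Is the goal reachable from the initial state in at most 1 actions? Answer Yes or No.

No

1. grab(c,a)  →  {at(c), at(d), marked(a,c), marked(c,c), marked(d,a), near(a,a), near(d,a), near(d,d)}
2. push(a,d)  →  {at(c), at(d), marked(a,c), marked(c,c), near(a,a), near(a,d), near(d,d)}
optimal plan length = 2; 2 > 1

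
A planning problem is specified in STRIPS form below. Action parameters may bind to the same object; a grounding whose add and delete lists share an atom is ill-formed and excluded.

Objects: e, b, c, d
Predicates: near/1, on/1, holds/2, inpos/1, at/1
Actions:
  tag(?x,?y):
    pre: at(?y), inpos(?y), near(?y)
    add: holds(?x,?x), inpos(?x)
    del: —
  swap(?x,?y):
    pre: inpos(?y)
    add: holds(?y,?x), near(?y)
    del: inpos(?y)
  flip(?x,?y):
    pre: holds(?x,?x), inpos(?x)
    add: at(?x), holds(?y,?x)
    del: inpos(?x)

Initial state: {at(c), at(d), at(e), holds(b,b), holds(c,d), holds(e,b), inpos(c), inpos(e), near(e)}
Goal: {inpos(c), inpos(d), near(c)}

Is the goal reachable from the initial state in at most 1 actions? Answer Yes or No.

No

1. tag(d,e)  →  {at(c), at(d), at(e), holds(b,b), holds(c,d), holds(d,d), holds(e,b), inpos(c), inpos(d), inpos(e), near(e)}
2. swap(e,c)  →  {at(c), at(d), at(e), holds(b,b), holds(c,d), holds(c,e), holds(d,d), holds(e,b), inpos(d), inpos(e), near(c), near(e)}
3. tag(c,e)  →  {at(c), at(d), at(e), holds(b,b), holds(c,c), holds(c,d), holds(c,e), holds(d,d), holds(e,b), inpos(c), inpos(d), inpos(e), near(c), near(e)}
optimal plan length = 3; 3 > 1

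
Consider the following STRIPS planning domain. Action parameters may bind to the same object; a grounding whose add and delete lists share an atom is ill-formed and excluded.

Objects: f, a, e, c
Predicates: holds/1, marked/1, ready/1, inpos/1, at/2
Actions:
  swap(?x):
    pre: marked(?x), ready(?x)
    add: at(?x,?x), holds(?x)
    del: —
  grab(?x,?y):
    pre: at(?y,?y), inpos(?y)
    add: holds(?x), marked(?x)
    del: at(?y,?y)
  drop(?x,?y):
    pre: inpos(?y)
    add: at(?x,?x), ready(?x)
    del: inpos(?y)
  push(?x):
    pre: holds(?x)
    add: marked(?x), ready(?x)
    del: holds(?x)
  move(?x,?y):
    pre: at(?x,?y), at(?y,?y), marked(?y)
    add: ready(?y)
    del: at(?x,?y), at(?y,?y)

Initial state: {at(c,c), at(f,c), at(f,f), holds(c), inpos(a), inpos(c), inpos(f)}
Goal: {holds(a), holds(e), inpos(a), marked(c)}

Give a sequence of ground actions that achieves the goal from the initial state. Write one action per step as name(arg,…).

1. grab(a,f)  →  {at(c,c), at(f,c), holds(a), holds(c), inpos(a), inpos(c), inpos(f), marked(a)}
2. grab(e,c)  →  {at(f,c), holds(a), holds(c), holds(e), inpos(a), inpos(c), inpos(f), marked(a), marked(e)}
3. push(c)  →  {at(f,c), holds(a), holds(e), inpos(a), inpos(c), inpos(f), marked(a), marked(c), marked(e), ready(c)}

grab(a,f); grab(e,c); push(c)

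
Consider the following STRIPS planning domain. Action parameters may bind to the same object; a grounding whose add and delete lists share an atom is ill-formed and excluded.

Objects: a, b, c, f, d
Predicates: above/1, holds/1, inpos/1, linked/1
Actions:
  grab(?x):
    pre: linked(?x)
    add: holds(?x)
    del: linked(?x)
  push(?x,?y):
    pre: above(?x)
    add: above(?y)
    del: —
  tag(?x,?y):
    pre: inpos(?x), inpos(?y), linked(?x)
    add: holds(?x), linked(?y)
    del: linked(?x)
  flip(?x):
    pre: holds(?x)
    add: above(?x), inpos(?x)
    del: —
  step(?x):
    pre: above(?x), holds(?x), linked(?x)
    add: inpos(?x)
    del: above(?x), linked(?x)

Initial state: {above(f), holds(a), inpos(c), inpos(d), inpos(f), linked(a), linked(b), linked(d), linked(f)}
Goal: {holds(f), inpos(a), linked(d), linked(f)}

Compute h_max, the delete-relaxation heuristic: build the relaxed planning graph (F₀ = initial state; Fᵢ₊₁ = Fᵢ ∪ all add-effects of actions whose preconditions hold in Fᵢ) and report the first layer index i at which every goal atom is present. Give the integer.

1

F0 = init (9 atoms)
F1 = F0 ∪ {above(a), above(b), above(c), above(d), holds(b), holds(d), holds(f), inpos(a), linked(c)}  (18 atoms)
goal ⊆ F1  ⇒  h_max = 1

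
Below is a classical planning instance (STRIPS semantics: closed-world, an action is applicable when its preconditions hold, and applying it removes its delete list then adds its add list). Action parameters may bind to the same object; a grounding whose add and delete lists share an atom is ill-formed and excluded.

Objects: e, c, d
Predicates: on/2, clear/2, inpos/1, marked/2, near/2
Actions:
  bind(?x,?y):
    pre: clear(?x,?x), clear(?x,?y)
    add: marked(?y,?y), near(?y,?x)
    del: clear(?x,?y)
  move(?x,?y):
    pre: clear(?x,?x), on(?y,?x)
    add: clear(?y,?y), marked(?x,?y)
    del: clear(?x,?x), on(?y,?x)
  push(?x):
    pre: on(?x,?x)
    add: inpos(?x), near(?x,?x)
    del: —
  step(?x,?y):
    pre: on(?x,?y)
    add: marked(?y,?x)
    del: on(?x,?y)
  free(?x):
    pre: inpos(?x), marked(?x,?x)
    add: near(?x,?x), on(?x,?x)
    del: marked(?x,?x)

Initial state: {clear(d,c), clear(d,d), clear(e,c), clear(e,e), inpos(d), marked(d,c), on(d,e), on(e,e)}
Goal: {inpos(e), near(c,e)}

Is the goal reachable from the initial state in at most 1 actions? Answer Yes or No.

No

1. bind(e,c)  →  {clear(d,c), clear(d,d), clear(e,e), inpos(d), marked(c,c), marked(d,c), near(c,e), on(d,e), on(e,e)}
2. push(e)  →  {clear(d,c), clear(d,d), clear(e,e), inpos(d), inpos(e), marked(c,c), marked(d,c), near(c,e), near(e,e), on(d,e), on(e,e)}
optimal plan length = 2; 2 > 1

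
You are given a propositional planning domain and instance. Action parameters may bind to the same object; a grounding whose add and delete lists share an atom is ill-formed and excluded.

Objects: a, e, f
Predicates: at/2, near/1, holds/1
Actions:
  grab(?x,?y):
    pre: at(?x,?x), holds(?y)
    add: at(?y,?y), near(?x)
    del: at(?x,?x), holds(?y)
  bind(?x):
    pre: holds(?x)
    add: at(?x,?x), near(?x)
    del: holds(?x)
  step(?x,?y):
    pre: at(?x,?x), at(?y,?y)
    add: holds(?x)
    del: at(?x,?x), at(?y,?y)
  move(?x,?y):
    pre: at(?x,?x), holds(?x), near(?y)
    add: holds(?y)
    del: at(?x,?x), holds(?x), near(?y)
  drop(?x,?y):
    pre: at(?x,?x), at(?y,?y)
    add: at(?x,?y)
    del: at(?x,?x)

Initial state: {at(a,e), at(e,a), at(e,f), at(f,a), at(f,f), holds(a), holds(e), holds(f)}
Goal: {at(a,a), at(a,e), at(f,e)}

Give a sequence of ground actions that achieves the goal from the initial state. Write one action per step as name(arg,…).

1. bind(a)  →  {at(a,a), at(a,e), at(e,a), at(e,f), at(f,a), at(f,f), holds(e), holds(f), near(a)}
2. bind(e)  →  {at(a,a), at(a,e), at(e,a), at(e,e), at(e,f), at(f,a), at(f,f), holds(f), near(a), near(e)}
3. drop(f,e)  →  {at(a,a), at(a,e), at(e,a), at(e,e), at(e,f), at(f,a), at(f,e), holds(f), near(a), near(e)}

bind(a); bind(e); drop(f,e)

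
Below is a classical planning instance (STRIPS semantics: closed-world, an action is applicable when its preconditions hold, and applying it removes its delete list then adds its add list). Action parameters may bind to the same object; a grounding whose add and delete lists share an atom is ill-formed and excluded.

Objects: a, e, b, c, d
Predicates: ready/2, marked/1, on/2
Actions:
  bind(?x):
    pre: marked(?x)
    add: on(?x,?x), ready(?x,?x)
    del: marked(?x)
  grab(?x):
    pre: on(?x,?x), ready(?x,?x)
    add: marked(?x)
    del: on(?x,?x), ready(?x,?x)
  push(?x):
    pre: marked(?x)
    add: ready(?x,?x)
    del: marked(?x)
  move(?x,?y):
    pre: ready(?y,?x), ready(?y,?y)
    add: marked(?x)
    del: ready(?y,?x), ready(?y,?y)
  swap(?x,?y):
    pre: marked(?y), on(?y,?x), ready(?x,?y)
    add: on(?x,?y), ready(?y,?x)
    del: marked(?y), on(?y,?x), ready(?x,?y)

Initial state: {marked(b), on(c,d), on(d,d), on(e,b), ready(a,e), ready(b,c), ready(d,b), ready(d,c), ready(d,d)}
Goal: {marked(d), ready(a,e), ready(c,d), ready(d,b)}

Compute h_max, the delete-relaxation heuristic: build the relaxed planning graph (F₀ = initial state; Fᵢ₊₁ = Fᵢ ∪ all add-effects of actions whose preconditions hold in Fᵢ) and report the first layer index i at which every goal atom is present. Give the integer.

2

F0 = init (9 atoms)
F1 = F0 ∪ {marked(c), marked(d), on(b,b), ready(b,b)}  (13 atoms)
F2 = F1 ∪ {on(c,c), on(d,c), ready(c,c), ready(c,d)}  (17 atoms)
goal ⊆ F2  ⇒  h_max = 2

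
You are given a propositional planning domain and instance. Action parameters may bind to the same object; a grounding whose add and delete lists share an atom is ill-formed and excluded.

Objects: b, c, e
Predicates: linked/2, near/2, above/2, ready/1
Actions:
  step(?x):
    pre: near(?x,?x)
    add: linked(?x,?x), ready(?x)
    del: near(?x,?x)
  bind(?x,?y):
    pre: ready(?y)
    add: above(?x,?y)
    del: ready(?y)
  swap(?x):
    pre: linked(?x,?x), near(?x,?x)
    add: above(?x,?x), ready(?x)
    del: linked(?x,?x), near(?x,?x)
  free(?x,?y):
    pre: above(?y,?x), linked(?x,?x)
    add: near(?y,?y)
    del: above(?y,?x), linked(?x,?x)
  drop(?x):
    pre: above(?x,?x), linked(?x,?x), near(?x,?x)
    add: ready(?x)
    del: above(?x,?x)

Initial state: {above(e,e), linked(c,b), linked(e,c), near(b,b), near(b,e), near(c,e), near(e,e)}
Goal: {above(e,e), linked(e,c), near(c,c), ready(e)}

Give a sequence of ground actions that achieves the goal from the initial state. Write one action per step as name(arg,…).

step(b); step(e); bind(c,b); free(b,c)

1. step(b)  →  {above(e,e), linked(b,b), linked(c,b), linked(e,c), near(b,e), near(c,e), near(e,e), ready(b)}
2. step(e)  →  {above(e,e), linked(b,b), linked(c,b), linked(e,c), linked(e,e), near(b,e), near(c,e), ready(b), ready(e)}
3. bind(c,b)  →  {above(c,b), above(e,e), linked(b,b), linked(c,b), linked(e,c), linked(e,e), near(b,e), near(c,e), ready(e)}
4. free(b,c)  →  {above(e,e), linked(c,b), linked(e,c), linked(e,e), near(b,e), near(c,c), near(c,e), ready(e)}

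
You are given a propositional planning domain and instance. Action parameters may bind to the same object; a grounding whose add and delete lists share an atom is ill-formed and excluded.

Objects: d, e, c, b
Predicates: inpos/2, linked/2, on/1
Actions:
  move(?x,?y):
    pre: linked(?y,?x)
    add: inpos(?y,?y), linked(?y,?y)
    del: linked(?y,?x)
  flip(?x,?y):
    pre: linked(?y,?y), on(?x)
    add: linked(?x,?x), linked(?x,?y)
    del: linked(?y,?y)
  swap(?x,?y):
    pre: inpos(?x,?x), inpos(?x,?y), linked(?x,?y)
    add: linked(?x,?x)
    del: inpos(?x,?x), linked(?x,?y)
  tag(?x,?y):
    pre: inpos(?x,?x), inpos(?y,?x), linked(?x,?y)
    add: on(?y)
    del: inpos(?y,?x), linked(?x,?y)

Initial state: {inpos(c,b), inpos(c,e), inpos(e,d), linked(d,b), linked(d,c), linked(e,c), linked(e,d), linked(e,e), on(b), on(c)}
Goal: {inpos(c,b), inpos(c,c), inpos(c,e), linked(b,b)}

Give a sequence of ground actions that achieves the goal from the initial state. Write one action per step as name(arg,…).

flip(c,e); move(e,c); flip(b,c)

1. flip(c,e)  →  {inpos(c,b), inpos(c,e), inpos(e,d), linked(c,c), linked(c,e), linked(d,b), linked(d,c), linked(e,c), linked(e,d), on(b), on(c)}
2. move(e,c)  →  {inpos(c,b), inpos(c,c), inpos(c,e), inpos(e,d), linked(c,c), linked(d,b), linked(d,c), linked(e,c), linked(e,d), on(b), on(c)}
3. flip(b,c)  →  {inpos(c,b), inpos(c,c), inpos(c,e), inpos(e,d), linked(b,b), linked(b,c), linked(d,b), linked(d,c), linked(e,c), linked(e,d), on(b), on(c)}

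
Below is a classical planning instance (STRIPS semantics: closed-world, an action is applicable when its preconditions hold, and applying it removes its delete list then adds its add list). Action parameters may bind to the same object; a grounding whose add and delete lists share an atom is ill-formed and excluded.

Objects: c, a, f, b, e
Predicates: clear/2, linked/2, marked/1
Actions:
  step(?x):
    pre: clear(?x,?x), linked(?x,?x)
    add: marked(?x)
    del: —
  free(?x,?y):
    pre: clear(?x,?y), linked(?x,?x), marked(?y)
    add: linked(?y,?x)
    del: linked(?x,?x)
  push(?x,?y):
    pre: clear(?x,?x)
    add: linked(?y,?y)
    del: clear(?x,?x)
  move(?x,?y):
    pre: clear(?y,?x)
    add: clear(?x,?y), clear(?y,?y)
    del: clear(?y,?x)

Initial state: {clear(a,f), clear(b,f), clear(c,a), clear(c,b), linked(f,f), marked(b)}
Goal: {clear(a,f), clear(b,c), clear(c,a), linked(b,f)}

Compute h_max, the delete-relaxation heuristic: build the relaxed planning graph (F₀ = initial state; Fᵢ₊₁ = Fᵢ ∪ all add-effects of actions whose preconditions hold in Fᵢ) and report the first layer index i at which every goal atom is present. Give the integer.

F0 = init (6 atoms)
F1 = F0 ∪ {clear(a,a), clear(a,c), clear(b,b), clear(b,c), clear(c,c), clear(f,a), clear(f,b)}  (13 atoms)
F2 = F1 ∪ {clear(f,f), linked(a,a), linked(b,b), linked(b,f), linked(c,c), linked(e,e)}  (19 atoms)
goal ⊆ F2  ⇒  h_max = 2

2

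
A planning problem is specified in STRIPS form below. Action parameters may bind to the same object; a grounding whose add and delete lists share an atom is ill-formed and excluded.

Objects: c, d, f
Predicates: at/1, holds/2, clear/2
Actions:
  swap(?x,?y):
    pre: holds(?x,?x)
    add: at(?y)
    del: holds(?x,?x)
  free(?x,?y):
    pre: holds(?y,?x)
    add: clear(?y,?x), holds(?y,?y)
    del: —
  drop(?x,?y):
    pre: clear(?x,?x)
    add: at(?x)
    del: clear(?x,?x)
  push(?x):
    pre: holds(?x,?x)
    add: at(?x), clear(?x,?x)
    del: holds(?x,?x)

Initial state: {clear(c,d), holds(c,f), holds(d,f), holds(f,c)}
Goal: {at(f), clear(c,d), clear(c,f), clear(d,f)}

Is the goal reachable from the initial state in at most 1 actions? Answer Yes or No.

No

1. free(f,c)  →  {clear(c,d), clear(c,f), holds(c,c), holds(c,f), holds(d,f), holds(f,c)}
2. swap(c,f)  →  {at(f), clear(c,d), clear(c,f), holds(c,f), holds(d,f), holds(f,c)}
3. free(f,d)  →  {at(f), clear(c,d), clear(c,f), clear(d,f), holds(c,f), holds(d,d), holds(d,f), holds(f,c)}
optimal plan length = 3; 3 > 1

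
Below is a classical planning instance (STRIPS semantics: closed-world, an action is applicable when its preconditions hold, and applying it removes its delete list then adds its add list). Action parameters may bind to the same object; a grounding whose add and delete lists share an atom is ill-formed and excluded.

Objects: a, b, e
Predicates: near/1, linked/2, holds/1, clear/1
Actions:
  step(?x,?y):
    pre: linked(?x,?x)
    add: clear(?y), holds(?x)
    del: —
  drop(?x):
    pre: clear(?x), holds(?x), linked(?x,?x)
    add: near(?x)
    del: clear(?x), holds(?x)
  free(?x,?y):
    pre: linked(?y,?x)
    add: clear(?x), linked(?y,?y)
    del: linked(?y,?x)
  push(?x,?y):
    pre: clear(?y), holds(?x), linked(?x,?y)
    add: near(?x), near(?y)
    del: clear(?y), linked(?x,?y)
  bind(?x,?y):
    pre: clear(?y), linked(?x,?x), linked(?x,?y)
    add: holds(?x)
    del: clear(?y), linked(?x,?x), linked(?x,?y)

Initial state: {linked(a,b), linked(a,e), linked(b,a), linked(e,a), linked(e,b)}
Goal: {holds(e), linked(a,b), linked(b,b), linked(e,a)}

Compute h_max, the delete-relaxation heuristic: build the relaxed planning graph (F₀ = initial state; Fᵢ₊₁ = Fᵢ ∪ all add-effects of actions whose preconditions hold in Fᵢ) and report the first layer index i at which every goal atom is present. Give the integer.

2

F0 = init (5 atoms)
F1 = F0 ∪ {clear(a), clear(b), clear(e), linked(a,a), linked(b,b), linked(e,e)}  (11 atoms)
F2 = F1 ∪ {holds(a), holds(b), holds(e)}  (14 atoms)
goal ⊆ F2  ⇒  h_max = 2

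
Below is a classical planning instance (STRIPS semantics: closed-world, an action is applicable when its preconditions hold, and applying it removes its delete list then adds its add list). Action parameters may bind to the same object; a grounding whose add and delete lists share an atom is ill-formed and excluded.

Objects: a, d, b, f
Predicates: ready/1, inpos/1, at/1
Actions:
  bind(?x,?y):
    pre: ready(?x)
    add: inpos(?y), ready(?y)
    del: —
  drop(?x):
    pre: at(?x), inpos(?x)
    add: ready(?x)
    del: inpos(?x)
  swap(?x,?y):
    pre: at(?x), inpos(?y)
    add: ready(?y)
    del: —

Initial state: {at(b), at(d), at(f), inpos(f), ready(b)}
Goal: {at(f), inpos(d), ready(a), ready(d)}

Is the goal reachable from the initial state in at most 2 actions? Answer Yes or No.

1. bind(b,a)  →  {at(b), at(d), at(f), inpos(a), inpos(f), ready(a), ready(b)}
2. bind(a,d)  →  {at(b), at(d), at(f), inpos(a), inpos(d), inpos(f), ready(a), ready(b), ready(d)}
optimal plan length = 2; 2 ≤ 2

Yes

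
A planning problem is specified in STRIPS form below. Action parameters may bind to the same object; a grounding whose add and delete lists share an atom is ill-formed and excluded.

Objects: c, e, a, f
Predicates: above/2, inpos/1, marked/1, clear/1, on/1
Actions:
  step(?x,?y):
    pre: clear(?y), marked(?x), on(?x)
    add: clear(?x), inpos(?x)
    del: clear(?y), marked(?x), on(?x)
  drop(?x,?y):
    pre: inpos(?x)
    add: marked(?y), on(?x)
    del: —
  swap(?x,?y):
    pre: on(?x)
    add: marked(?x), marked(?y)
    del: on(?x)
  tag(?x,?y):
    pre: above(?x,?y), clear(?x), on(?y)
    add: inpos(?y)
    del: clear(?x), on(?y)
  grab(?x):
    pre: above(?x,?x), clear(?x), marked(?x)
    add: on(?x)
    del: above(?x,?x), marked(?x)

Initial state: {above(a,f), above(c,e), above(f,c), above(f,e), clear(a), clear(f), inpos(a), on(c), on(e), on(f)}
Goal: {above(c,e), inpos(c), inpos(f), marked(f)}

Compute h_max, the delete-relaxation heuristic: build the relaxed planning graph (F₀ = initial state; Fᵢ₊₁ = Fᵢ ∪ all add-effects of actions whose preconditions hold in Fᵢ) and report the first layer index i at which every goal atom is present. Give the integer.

F0 = init (10 atoms)
F1 = F0 ∪ {inpos(c), inpos(e), inpos(f), marked(a), marked(c), marked(e), marked(f), on(a)}  (18 atoms)
goal ⊆ F1  ⇒  h_max = 1

1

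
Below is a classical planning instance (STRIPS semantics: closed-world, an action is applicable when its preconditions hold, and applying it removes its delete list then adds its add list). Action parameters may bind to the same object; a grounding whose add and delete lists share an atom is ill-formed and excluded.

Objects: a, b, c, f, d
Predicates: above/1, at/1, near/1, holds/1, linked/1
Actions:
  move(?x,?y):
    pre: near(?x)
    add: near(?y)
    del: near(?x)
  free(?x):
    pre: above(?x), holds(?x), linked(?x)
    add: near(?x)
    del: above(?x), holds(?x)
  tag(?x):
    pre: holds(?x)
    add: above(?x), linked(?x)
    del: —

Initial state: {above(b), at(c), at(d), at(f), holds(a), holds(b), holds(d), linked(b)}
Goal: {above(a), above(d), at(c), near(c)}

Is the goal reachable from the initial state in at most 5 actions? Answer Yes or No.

1. free(b)  →  {at(c), at(d), at(f), holds(a), holds(d), linked(b), near(b)}
2. move(b,c)  →  {at(c), at(d), at(f), holds(a), holds(d), linked(b), near(c)}
3. tag(a)  →  {above(a), at(c), at(d), at(f), holds(a), holds(d), linked(a), linked(b), near(c)}
4. tag(d)  →  {above(a), above(d), at(c), at(d), at(f), holds(a), holds(d), linked(a), linked(b), linked(d), near(c)}
optimal plan length = 4; 4 ≤ 5

Yes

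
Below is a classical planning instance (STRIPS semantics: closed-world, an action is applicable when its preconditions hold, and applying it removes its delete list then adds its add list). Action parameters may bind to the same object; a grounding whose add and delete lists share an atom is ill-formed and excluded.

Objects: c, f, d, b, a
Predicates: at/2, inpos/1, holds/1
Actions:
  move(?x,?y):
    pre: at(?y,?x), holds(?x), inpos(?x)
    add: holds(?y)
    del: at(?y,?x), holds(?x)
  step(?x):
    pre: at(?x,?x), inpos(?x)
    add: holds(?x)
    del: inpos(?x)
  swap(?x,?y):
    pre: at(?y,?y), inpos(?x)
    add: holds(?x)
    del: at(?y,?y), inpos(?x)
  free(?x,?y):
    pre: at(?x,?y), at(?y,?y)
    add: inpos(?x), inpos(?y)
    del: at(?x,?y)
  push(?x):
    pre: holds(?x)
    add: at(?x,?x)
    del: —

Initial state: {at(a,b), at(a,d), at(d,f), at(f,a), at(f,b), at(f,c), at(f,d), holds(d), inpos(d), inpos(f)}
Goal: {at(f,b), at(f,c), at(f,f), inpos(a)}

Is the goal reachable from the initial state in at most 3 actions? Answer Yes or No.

No

1. push(d)  →  {at(a,b), at(a,d), at(d,d), at(d,f), at(f,a), at(f,b), at(f,c), at(f,d), holds(d), inpos(d), inpos(f)}
2. move(d,f)  →  {at(a,b), at(a,d), at(d,d), at(d,f), at(f,a), at(f,b), at(f,c), holds(f), inpos(d), inpos(f)}
3. free(a,d)  →  {at(a,b), at(d,d), at(d,f), at(f,a), at(f,b), at(f,c), holds(f), inpos(a), inpos(d), inpos(f)}
4. push(f)  →  {at(a,b), at(d,d), at(d,f), at(f,a), at(f,b), at(f,c), at(f,f), holds(f), inpos(a), inpos(d), inpos(f)}
optimal plan length = 4; 4 > 3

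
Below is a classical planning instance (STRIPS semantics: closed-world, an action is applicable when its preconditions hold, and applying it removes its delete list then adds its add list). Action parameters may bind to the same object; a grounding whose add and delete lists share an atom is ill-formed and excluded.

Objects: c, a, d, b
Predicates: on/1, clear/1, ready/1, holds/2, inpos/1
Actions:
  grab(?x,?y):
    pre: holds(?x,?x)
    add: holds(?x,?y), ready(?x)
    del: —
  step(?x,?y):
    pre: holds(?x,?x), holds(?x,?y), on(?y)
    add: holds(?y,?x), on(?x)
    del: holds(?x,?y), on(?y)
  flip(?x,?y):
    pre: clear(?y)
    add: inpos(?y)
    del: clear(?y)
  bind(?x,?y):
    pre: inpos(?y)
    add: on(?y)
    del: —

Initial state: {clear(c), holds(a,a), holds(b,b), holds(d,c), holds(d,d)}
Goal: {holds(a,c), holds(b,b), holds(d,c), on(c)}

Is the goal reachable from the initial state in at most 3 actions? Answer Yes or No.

Yes

1. grab(a,c)  →  {clear(c), holds(a,a), holds(a,c), holds(b,b), holds(d,c), holds(d,d), ready(a)}
2. flip(c,c)  →  {holds(a,a), holds(a,c), holds(b,b), holds(d,c), holds(d,d), inpos(c), ready(a)}
3. bind(c,c)  →  {holds(a,a), holds(a,c), holds(b,b), holds(d,c), holds(d,d), inpos(c), on(c), ready(a)}
optimal plan length = 3; 3 ≤ 3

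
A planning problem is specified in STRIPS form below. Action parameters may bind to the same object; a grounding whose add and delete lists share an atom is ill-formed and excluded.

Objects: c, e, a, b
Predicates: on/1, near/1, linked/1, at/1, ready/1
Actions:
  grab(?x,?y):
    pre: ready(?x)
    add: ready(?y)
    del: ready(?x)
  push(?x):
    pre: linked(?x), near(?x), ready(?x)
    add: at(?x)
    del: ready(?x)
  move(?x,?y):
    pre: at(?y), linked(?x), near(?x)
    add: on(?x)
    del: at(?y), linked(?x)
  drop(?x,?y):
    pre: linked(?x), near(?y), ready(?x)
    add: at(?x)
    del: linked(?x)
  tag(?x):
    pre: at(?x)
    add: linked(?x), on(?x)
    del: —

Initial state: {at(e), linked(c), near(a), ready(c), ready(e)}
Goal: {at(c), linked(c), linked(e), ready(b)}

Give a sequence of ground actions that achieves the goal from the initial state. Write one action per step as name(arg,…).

1. grab(e,b)  →  {at(e), linked(c), near(a), ready(b), ready(c)}
2. drop(c,a)  →  {at(c), at(e), near(a), ready(b), ready(c)}
3. tag(c)  →  {at(c), at(e), linked(c), near(a), on(c), ready(b), ready(c)}
4. tag(e)  →  {at(c), at(e), linked(c), linked(e), near(a), on(c), on(e), ready(b), ready(c)}

grab(e,b); drop(c,a); tag(c); tag(e)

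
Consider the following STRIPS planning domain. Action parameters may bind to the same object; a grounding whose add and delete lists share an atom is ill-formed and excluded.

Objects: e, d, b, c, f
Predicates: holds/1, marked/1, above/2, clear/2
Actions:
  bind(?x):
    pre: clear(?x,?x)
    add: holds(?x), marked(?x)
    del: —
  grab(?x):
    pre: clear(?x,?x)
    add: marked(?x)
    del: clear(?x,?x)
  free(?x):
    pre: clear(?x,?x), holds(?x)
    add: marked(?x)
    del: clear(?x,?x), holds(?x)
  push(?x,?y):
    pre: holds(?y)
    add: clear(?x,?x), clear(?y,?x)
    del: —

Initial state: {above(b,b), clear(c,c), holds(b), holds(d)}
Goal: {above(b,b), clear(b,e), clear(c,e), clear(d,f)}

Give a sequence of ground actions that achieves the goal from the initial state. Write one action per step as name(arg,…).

bind(c); push(e,b); push(e,c); push(f,d)

1. bind(c)  →  {above(b,b), clear(c,c), holds(b), holds(c), holds(d), marked(c)}
2. push(e,b)  →  {above(b,b), clear(b,e), clear(c,c), clear(e,e), holds(b), holds(c), holds(d), marked(c)}
3. push(e,c)  →  {above(b,b), clear(b,e), clear(c,c), clear(c,e), clear(e,e), holds(b), holds(c), holds(d), marked(c)}
4. push(f,d)  →  {above(b,b), clear(b,e), clear(c,c), clear(c,e), clear(d,f), clear(e,e), clear(f,f), holds(b), holds(c), holds(d), marked(c)}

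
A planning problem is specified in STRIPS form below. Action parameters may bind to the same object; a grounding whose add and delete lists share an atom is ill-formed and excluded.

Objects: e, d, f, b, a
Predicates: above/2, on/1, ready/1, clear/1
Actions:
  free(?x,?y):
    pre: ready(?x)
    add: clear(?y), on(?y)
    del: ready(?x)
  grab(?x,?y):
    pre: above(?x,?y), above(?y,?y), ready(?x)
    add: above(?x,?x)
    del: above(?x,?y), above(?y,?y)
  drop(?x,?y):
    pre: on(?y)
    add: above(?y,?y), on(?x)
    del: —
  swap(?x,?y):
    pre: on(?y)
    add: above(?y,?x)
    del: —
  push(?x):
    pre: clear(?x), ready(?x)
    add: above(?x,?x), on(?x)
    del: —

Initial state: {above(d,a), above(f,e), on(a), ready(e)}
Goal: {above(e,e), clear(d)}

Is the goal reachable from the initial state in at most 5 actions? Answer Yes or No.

Yes

1. free(e,d)  →  {above(d,a), above(f,e), clear(d), on(a), on(d)}
2. drop(e,d)  →  {above(d,a), above(d,d), above(f,e), clear(d), on(a), on(d), on(e)}
3. drop(e,e)  →  {above(d,a), above(d,d), above(e,e), above(f,e), clear(d), on(a), on(d), on(e)}
optimal plan length = 3; 3 ≤ 5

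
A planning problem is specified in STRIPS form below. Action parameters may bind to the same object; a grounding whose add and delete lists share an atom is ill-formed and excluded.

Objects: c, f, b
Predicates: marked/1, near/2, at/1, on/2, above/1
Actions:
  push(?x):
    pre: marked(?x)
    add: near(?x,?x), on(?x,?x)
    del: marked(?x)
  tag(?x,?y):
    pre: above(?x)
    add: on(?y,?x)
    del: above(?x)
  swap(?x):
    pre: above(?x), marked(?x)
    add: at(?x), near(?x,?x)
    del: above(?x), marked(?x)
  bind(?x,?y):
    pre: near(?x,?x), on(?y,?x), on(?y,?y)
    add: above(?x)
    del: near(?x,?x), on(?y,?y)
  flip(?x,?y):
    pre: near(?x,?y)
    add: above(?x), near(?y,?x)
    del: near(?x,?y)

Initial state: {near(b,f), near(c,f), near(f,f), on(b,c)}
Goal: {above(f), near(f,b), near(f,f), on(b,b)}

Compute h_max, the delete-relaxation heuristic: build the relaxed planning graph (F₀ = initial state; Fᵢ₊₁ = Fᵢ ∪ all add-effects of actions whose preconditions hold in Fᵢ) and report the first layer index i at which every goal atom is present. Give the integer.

2

F0 = init (4 atoms)
F1 = F0 ∪ {above(b), above(c), near(f,b), near(f,c)}  (8 atoms)
F2 = F1 ∪ {above(f), on(b,b), on(c,b), on(c,c), on(f,b), on(f,c)}  (14 atoms)
goal ⊆ F2  ⇒  h_max = 2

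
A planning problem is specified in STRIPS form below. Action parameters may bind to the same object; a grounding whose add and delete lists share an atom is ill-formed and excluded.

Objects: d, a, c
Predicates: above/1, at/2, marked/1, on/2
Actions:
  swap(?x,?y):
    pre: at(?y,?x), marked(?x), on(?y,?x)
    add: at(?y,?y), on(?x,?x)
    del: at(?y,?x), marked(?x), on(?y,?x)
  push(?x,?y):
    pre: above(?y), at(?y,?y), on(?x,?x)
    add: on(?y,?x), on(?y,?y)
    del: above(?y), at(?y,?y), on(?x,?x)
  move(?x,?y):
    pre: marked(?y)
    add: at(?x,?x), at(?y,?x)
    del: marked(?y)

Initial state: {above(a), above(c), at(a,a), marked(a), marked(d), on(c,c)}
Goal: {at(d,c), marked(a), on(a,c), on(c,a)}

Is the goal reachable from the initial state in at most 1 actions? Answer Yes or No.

1. push(c,a)  →  {above(c), marked(a), marked(d), on(a,a), on(a,c)}
2. move(c,d)  →  {above(c), at(c,c), at(d,c), marked(a), on(a,a), on(a,c)}
3. push(a,c)  →  {at(d,c), marked(a), on(a,c), on(c,a), on(c,c)}
optimal plan length = 3; 3 > 1

No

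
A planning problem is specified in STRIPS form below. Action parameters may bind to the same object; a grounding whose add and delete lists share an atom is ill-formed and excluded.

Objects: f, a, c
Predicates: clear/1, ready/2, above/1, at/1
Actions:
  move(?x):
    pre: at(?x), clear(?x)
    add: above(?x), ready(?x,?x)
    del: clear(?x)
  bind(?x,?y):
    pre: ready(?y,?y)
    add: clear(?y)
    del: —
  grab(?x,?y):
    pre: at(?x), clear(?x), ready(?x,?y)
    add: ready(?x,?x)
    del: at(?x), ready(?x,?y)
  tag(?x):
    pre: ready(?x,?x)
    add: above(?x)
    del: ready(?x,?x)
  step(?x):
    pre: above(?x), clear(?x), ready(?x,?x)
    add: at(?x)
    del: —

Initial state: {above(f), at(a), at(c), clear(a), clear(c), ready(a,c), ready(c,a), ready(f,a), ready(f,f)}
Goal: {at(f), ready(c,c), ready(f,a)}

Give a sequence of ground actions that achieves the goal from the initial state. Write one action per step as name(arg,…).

1. move(c)  →  {above(c), above(f), at(a), at(c), clear(a), ready(a,c), ready(c,a), ready(c,c), ready(f,a), ready(f,f)}
2. bind(f,f)  →  {above(c), above(f), at(a), at(c), clear(a), clear(f), ready(a,c), ready(c,a), ready(c,c), ready(f,a), ready(f,f)}
3. step(f)  →  {above(c), above(f), at(a), at(c), at(f), clear(a), clear(f), ready(a,c), ready(c,a), ready(c,c), ready(f,a), ready(f,f)}

move(c); bind(f,f); step(f)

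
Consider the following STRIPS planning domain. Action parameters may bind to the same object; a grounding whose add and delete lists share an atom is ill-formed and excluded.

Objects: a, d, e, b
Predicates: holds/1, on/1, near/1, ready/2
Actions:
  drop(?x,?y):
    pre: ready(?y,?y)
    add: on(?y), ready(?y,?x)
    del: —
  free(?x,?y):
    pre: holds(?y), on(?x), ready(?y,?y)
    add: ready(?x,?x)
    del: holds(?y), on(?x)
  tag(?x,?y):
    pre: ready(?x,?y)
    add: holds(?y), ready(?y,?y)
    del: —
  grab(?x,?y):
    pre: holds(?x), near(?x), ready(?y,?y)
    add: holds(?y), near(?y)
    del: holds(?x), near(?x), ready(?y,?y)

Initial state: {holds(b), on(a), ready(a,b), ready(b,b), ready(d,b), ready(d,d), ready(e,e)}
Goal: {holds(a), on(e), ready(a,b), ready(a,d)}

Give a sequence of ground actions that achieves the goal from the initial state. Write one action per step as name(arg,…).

1. drop(a,e)  →  {holds(b), on(a), on(e), ready(a,b), ready(b,b), ready(d,b), ready(d,d), ready(e,a), ready(e,e)}
2. tag(e,a)  →  {holds(a), holds(b), on(a), on(e), ready(a,a), ready(a,b), ready(b,b), ready(d,b), ready(d,d), ready(e,a), ready(e,e)}
3. drop(d,a)  →  {holds(a), holds(b), on(a), on(e), ready(a,a), ready(a,b), ready(a,d), ready(b,b), ready(d,b), ready(d,d), ready(e,a), ready(e,e)}

drop(a,e); tag(e,a); drop(d,a)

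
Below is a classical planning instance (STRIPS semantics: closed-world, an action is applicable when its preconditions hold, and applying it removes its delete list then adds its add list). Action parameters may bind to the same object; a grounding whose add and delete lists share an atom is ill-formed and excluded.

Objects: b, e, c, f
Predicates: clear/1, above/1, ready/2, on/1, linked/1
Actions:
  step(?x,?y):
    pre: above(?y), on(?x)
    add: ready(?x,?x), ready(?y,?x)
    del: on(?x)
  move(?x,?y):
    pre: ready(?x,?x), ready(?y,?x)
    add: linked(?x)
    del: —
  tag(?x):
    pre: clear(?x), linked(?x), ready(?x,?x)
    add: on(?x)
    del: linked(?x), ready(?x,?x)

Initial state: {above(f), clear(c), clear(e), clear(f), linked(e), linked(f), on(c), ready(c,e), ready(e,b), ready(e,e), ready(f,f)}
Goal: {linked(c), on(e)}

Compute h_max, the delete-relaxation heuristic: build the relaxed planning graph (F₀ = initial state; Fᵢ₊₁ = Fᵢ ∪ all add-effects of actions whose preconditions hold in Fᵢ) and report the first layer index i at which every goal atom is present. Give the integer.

F0 = init (11 atoms)
F1 = F0 ∪ {on(e), on(f), ready(c,c), ready(f,c)}  (15 atoms)
F2 = F1 ∪ {linked(c), ready(f,e)}  (17 atoms)
goal ⊆ F2  ⇒  h_max = 2

2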